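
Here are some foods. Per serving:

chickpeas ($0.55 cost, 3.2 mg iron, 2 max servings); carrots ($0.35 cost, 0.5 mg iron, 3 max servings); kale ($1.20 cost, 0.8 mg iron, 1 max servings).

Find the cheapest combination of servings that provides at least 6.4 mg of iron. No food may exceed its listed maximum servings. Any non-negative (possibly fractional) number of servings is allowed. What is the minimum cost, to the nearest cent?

Cost per mg of iron: chickpeas $0.1719, carrots $0.7000, kale $1.5000.
Take 2 servings of chickpeas: +6.4 mg iron for $1.10 (total $1.10, still need 0.0 mg).
Greedy by cheapest-per-mg is optimal for a single linear constraint, so the minimum cost is $1.10.

$1.10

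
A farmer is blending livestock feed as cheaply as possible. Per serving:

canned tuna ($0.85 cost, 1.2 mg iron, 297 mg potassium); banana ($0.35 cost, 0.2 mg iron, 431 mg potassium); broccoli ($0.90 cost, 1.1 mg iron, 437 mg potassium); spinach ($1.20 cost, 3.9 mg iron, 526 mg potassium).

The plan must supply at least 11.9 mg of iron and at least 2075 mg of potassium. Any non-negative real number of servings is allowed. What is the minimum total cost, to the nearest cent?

The cheapest plan sits at a corner of the feasible region — with two constraints it uses at most two foods.
canned tuna only: max(11.9/1.2, 2075/297) = 9.917 servings → $8.43.
banana only: max(11.9/0.2, 2075/431) = 59.5 servings → $20.82.
broccoli only: max(11.9/1.1, 2075/437) = 10.82 servings → $9.74.
spinach only: max(11.9/3.9, 2075/526) = 3.945 servings → $4.73.
canned tuna + banana with both targets exact would need a negative amount; discard.
canned tuna + broccoli with both targets exact would need a negative amount; discard.
canned tuna + spinach with both tight: 3.478 servings and 1.981 servings → $5.33.
banana + broccoli with both targets exact would need a negative amount; discard.
banana + spinach with both tight: 1.163 servings and 2.992 servings → $4.00.
broccoli + spinach with both tight: 1.628 servings and 2.592 servings → $4.58.
Cheapest feasible corner: $4.00.

$4.00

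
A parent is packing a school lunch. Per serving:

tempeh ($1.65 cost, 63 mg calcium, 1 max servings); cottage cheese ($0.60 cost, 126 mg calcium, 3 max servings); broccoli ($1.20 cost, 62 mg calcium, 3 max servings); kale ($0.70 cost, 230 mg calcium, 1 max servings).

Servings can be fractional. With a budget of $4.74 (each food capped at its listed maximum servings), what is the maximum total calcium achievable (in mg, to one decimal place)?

Calcium per dollar: kale 328.6, cottage cheese 210, broccoli 51.67, tempeh 38.18.
Take 1 serving of kale: spends $0.70, +230.0 mg calcium (running total 230.0 mg).
Take 3 servings of cottage cheese: spends $1.80, +378.0 mg calcium (running total 608.0 mg).
Take 1.867 servings of broccoli: spends $2.24, +115.7 mg calcium (running total 723.7 mg).
Filling greedily by calcium-per-dollar is optimal for one linear limit, giving 723.7 mg.

723.7 mg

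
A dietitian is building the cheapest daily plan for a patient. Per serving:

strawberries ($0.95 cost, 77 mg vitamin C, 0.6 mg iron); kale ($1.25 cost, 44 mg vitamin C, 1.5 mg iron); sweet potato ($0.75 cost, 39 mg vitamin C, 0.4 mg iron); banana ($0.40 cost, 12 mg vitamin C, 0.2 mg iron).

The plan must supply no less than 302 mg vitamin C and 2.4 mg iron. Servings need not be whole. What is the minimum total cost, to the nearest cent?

$3.75

The cheapest plan sits at a corner of the feasible region — with two constraints it uses at most two foods.
strawberries only: max(302/77, 2.4/0.6) = 4 servings → $3.80.
kale only: max(302/44, 2.4/1.5) = 6.864 servings → $8.58.
sweet potato only: max(302/39, 2.4/0.4) = 7.744 servings → $5.81.
banana only: max(302/12, 2.4/0.2) = 25.17 servings → $10.07.
strawberries + kale with both tight: 3.899 servings and 0.0404 servings → $3.75.
strawberries + sweet potato with both tight: 3.676 servings and 0.4865 servings → $3.86.
strawberries + banana with both tight: 3.854 servings and 0.439 servings → $3.84.
kale + sweet potato with both targets exact would need a negative amount; discard.
kale + banana: intersection lies outside the first quadrant.
sweet potato + banana: intersection lies outside the first quadrant.
The minimum over all feasible corners is $3.75.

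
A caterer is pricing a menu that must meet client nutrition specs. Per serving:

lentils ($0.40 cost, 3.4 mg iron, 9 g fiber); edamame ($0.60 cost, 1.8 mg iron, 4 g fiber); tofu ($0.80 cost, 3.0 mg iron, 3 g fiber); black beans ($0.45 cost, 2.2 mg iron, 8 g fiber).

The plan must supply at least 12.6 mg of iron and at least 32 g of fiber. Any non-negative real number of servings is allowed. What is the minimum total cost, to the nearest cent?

lentils only: max(12.6/3.4, 32/9) = 3.706 servings → $1.48.
edamame only: max(12.6/1.8, 32/4) = 8 servings → $4.80.
tofu only: max(12.6/3.0, 32/3) = 10.67 servings → $8.53.
black beans only: max(12.6/2.2, 32/8) = 5.727 servings → $2.58.
lentils + edamame with both tight: 2.769 servings and 1.769 servings → $2.17.
lentils + tofu with both tight: 3.464 servings and 0.2738 servings → $1.60.
lentils + black beans with both targets exact would need a negative amount; discard.
edamame + tofu: the both-tight solution has a negative serving — not a feasible corner.
edamame + black beans with both tight: 5.429 servings and 1.286 servings → $3.84.
tofu + black beans with both tight: 1.747 servings and 3.345 servings → $2.90.
Cheapest feasible corner: $1.48.

$1.48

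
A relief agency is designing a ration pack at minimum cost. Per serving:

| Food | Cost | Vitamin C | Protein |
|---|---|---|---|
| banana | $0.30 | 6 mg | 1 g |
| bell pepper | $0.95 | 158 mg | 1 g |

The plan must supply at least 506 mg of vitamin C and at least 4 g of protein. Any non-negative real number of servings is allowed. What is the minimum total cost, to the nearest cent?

$3.26

Two binding constraints pin down two serving amounts, so the optimal mix uses at most two foods. The candidates are each food alone (scaled to the tighter of vitamin C/protein) and each pair with both constraints tight.
banana only: max(506/6, 4/1) = 84.33 servings → $25.30.
bell pepper only: max(506/158, 4/1) = 4 servings → $3.80.
banana + bell pepper with both tight: 0.8289 servings and 3.171 servings → $3.26.
So the least-cost plan costs $3.26.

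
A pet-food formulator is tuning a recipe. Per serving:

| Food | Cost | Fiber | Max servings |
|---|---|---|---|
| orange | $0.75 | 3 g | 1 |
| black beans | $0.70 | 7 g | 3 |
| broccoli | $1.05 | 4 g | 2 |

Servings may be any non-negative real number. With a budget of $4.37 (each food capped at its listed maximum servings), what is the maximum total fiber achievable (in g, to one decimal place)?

29.8 g

Fiber per dollar: black beans 10, orange 4, broccoli 3.81.
Take 3 servings of black beans: spends $2.10, +21.0 g fiber (running total 21.0 g).
Take 1 serving of orange: spends $0.75, +3.0 g fiber (running total 24.0 g).
Take 1.448 servings of broccoli: spends $1.52, +5.8 g fiber (running total 29.8 g).
Filling greedily by fiber-per-dollar is optimal for one linear limit, giving 29.8 g.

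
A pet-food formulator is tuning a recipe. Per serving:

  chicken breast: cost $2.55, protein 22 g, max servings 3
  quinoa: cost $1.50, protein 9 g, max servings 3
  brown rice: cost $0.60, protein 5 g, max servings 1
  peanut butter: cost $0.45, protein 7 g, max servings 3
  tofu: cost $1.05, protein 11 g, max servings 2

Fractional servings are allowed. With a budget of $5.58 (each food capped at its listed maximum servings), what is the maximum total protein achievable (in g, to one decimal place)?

Protein per dollar: peanut butter 15.56, tofu 10.48, chicken breast 8.627, brown rice 8.333, quinoa 6.
Take 3 servings of peanut butter: spends $1.35, +21.0 g protein (running total 21.0 g).
Take 2 servings of tofu: spends $2.10, +22.0 g protein (running total 43.0 g).
Take 0.8353 servings of chicken breast: spends $2.13, +18.4 g protein (running total 61.4 g).
Filling greedily by protein-per-dollar is optimal for one linear limit, giving 61.4 g.

61.4 g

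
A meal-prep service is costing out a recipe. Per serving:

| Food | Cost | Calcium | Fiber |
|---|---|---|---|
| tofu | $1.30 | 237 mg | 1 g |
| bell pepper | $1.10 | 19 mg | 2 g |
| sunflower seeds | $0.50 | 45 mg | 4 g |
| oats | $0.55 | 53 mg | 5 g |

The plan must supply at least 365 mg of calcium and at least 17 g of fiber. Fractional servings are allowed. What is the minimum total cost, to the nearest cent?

This is a tiny linear program; its minimum lies at a vertex of the feasible set. List the vertices and price them.
tofu only: max(365/237, 17/1) = 17 servings → $22.10.
bell pepper only: max(365/19, 17/2) = 19.21 servings → $21.13.
sunflower seeds only: max(365/45, 17/4) = 8.111 servings → $4.06.
oats only: max(365/53, 17/5) = 6.887 servings → $3.79.
tofu + bell pepper with both tight: 0.8945 servings and 8.053 servings → $10.02.
tofu + sunflower seeds with both tight: 0.7697 servings and 4.058 servings → $3.03.
tofu + oats with both tight: 0.8163 servings and 3.237 servings → $2.84.
bell pepper + sunflower seeds: intersection lies outside the first quadrant.
bell pepper + oats: the both-tight solution has a negative serving — not a feasible corner.
sunflower seeds + oats with both targets exact would need a negative amount; discard.
Cheapest feasible corner: $2.84.

$2.84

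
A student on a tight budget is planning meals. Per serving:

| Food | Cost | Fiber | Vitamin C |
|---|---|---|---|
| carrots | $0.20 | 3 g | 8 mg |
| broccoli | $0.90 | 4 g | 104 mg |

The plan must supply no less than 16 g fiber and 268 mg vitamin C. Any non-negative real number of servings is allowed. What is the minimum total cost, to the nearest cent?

carrots only: max(16/3, 268/8) = 33.5 servings → $6.70.
broccoli only: max(16/4, 268/104) = 4 servings → $3.60.
carrots + broccoli with both tight: 2.114 servings and 2.414 servings → $2.60.
Cheapest feasible corner: $2.60.

$2.60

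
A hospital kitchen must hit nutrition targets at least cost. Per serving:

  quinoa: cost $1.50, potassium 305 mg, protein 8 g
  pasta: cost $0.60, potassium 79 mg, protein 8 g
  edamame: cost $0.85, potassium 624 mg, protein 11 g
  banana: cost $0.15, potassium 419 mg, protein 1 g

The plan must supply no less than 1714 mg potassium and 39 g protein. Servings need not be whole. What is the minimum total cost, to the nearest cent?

This is a tiny linear program; its minimum lies at a vertex of the feasible set. List the vertices and price them.
quinoa only: max(1714/305, 39/8) = 5.62 servings → $8.43.
pasta only: max(1714/79, 39/8) = 21.7 servings → $13.02.
edamame only: max(1714/624, 39/11) = 3.545 servings → $3.01.
banana only: max(1714/419, 39/1) = 39 servings → $5.85.
quinoa + pasta with both targets exact would need a negative amount; discard.
quinoa + edamame with both tight: 3.349 servings and 1.11 servings → $5.97.
quinoa + banana with both tight: 4.8 servings and 0.5963 servings → $7.29.
pasta + edamame with both tight: 1.33 servings and 2.578 servings → $2.99.
pasta + banana with both tight: 4.469 servings and 3.248 servings → $3.17.
edamame + banana: the both-tight solution has a negative serving — not a feasible corner.
Cheapest feasible corner: $2.99.

$2.99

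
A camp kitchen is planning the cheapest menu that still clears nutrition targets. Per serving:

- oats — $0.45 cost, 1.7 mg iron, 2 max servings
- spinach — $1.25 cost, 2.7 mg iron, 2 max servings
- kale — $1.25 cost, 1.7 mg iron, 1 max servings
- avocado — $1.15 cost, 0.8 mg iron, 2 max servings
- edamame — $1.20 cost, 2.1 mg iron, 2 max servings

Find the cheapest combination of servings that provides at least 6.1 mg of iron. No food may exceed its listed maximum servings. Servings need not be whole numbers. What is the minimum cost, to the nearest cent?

Cost per mg of iron: oats $0.2647, spinach $0.4630, edamame $0.5714, kale $0.7353, avocado $1.4375.
Take 2 servings of oats: +3.4 mg iron for $0.90 (total $0.90, still need 2.7 mg).
Take 1 serving of spinach: +2.7 mg iron for $1.25 (total $2.15, still need 0.0 mg).
Filling from the cheapest source first is optimal under one linear minimum: $2.15.

$2.15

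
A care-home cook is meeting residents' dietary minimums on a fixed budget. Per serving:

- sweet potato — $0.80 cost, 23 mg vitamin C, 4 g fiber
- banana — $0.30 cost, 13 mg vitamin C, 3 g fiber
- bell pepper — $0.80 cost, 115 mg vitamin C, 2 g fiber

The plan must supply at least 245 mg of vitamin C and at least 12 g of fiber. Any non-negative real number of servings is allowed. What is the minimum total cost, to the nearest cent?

$2.29

sweet potato only: max(245/23, 12/4) = 10.65 servings → $8.52.
banana only: max(245/13, 12/3) = 18.85 servings → $5.65.
bell pepper only: max(245/115, 12/2) = 6 servings → $4.80.
sweet potato + banana: intersection lies outside the first quadrant.
sweet potato + bell pepper with both tight: 2.15 servings and 1.7 servings → $3.08.
banana + bell pepper with both tight: 2.79 servings and 1.815 servings → $2.29.
So the least-cost plan costs $2.29.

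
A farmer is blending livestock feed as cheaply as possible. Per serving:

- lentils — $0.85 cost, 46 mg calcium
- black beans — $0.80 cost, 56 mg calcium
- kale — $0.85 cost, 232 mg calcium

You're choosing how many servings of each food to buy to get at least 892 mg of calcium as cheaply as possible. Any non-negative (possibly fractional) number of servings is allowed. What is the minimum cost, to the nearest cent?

Cost per mg of calcium: kale $0.0037, black beans $0.0143, lentils $0.0185.
With no serving limits, use only kale: 892 mg / 232 mg = 3.845 servings × $0.85 = $3.27.

$3.27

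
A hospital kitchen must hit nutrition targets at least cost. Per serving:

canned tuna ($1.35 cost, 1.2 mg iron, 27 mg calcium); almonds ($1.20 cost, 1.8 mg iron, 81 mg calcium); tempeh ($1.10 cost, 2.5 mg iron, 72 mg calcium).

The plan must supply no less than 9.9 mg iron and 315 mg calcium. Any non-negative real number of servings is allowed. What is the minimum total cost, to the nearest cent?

$4.77

canned tuna only: max(9.9/1.2, 315/27) = 11.67 servings → $15.75.
almonds only: max(9.9/1.8, 315/81) = 5.5 servings → $6.60.
tempeh only: max(9.9/2.5, 315/72) = 4.375 servings → $4.81.
canned tuna + almonds with both tight: 4.833 servings and 2.278 servings → $9.26.
canned tuna + tempeh: the both-tight solution has a negative serving — not a feasible corner.
almonds + tempeh with both tight: 1.025 servings and 3.222 servings → $4.77.
So the least-cost plan costs $4.77.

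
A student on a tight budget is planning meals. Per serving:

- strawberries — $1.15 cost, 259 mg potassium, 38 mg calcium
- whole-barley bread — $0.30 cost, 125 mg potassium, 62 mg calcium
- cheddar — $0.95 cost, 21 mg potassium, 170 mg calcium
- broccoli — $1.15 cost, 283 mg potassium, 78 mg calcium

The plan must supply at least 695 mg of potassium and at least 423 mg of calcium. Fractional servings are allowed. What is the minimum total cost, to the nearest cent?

Check every corner: each single food scaled to meet both minima, and each pair solved so both constraints bind.
strawberries only: max(695/259, 423/38) = 11.13 servings → $12.80.
whole-barley bread only: max(695/125, 423/62) = 6.823 servings → $2.05.
cheddar only: max(695/21, 423/170) = 33.1 servings → $31.44.
broccoli only: max(695/283, 423/78) = 5.423 servings → $6.24.
strawberries + whole-barley bread: the both-tight solution has a negative serving — not a feasible corner.
strawberries + cheddar with both tight: 2.527 servings and 1.923 servings → $4.73.
strawberries + broccoli: the both-tight solution has a negative serving — not a feasible corner.
whole-barley bread + cheddar with both tight: 5.478 servings and 0.4905 servings → $2.11.
whole-barley bread + broccoli: the both-tight solution has a negative serving — not a feasible corner.
cheddar + broccoli with both tight: 1.409 servings and 2.351 servings → $4.04.
So the least-cost plan costs $2.05.

$2.05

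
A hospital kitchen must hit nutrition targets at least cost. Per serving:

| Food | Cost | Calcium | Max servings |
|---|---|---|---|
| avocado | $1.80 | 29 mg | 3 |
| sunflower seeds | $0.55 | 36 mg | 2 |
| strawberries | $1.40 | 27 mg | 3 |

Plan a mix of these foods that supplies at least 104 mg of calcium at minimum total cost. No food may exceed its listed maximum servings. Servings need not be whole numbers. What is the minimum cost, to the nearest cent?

Cost per mg of calcium: sunflower seeds $0.0153, strawberries $0.0519, avocado $0.0621.
Take 2 servings of sunflower seeds: +72.0 mg calcium for $1.10 (total $1.10, still need 32.0 mg).
Take 1.185 servings of strawberries: +32.0 mg calcium for $1.66 (total $2.76, still need 0.0 mg).
Greedy by cheapest-per-mg is optimal for a single linear constraint, so the minimum cost is $2.76.

$2.76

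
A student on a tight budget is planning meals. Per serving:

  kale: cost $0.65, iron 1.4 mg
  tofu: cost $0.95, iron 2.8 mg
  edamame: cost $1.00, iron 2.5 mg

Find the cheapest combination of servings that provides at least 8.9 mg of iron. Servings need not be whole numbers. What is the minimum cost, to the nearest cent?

$3.02

Cost per mg of iron: tofu $0.3393, edamame $0.4000, kale $0.4643.
With no serving limits, use only tofu: 8.9 mg / 2.8 mg = 3.179 servings × $0.95 = $3.02.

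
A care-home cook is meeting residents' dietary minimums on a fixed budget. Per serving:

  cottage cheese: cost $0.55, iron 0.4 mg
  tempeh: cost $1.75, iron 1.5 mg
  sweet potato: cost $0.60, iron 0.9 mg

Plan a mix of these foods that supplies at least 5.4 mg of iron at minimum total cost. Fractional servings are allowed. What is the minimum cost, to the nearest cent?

Cost per mg of iron: sweet potato $0.6667, tempeh $1.1667, cottage cheese $1.3750.
With no serving limits, use only sweet potato: 5.4 mg / 0.9 mg = 6 servings × $0.60 = $3.60.

$3.60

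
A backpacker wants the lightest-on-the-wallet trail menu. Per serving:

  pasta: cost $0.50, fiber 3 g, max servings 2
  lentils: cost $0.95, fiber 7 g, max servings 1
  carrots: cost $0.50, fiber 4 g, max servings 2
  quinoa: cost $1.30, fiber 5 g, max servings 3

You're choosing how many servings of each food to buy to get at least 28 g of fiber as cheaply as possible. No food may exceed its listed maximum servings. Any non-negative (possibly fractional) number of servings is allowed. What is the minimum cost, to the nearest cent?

Cost per g of fiber: carrots $0.1250, lentils $0.1357, pasta $0.1667, quinoa $0.2600.
Take 2 servings of carrots: +8.0 g fiber for $1.00 (total $1.00, still need 20.0 g).
Take 1 serving of lentils: +7.0 g fiber for $0.95 (total $1.95, still need 13.0 g).
Take 2 servings of pasta: +6.0 g fiber for $1.00 (total $2.95, still need 7.0 g).
Take 1.4 servings of quinoa: +7.0 g fiber for $1.82 (total $4.77, still need 0.0 g).
Filling from the cheapest source first is optimal under one linear minimum: $4.77.

$4.77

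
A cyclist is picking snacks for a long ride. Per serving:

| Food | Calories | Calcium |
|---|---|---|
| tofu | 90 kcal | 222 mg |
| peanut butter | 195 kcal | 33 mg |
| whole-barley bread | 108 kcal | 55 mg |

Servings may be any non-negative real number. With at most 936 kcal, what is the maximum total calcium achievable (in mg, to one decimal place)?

Calcium per kcal: tofu 2.467, whole-barley bread 0.5093, peanut butter 0.1692.
With no serving limits, spend the whole calories allowance on tofu: 936 kcal / 90 kcal × 222 mg = 2308.8 mg.

2308.8 mg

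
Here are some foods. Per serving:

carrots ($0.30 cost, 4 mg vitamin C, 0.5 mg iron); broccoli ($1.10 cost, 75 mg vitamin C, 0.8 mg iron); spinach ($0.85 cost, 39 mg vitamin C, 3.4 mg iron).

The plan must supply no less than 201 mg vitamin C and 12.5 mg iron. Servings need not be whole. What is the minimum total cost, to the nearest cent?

At the optimum either one food covers both requirements or two foods hit both targets exactly; no other combination can be cheaper.
carrots only: max(201/4, 12.5/0.5) = 50.25 servings → $15.07.
broccoli only: max(201/75, 12.5/0.8) = 15.62 servings → $17.19.
spinach only: max(201/39, 12.5/3.4) = 5.154 servings → $4.38.
carrots + broccoli with both tight: 22.64 servings and 1.472 servings → $8.41.
carrots + spinach with both targets exact would need a negative amount; discard.
broccoli + spinach with both tight: 0.8753 servings and 3.471 servings → $3.91.
So the least-cost plan costs $3.91.

$3.91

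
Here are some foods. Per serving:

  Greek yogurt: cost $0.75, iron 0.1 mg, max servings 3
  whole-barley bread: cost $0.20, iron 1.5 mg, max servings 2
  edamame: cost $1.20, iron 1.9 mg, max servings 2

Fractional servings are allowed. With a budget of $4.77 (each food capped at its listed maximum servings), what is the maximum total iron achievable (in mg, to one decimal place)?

7.1 mg

Iron per dollar: whole-barley bread 7.5, edamame 1.583, Greek yogurt 0.1333.
Take 2 servings of whole-barley bread: spends $0.40, +3.0 mg iron (running total 3.0 mg).
Take 2 servings of edamame: spends $2.40, +3.8 mg iron (running total 6.8 mg).
Take 2.627 servings of Greek yogurt: spends $1.97, +0.3 mg iron (running total 7.1 mg).
Filling greedily by iron-per-dollar is optimal for one linear limit, giving 7.1 mg.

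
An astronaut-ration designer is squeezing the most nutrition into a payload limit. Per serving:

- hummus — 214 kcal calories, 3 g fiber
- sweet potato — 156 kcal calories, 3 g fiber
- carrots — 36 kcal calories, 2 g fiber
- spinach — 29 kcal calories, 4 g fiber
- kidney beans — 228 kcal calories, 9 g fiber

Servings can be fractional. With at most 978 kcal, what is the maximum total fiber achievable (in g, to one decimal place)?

Fiber per kcal: spinach 0.1379, carrots 0.05556, kidney beans 0.03947, sweet potato 0.01923, hummus 0.01402.
With no serving limits, spend the whole calories allowance on spinach: 978 kcal / 29 kcal × 4 g = 134.9 g.

134.9 g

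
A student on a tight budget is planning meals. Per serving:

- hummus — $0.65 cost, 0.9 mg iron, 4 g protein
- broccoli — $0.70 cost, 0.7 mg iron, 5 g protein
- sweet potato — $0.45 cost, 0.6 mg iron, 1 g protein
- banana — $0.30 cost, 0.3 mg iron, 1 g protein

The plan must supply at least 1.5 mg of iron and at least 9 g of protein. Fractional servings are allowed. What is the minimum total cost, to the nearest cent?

For a min-cost LP with two ≥-constraints, a basic feasible solution has at most two positive variables.
hummus only: max(1.5/0.9, 9/4) = 2.25 servings → $1.46.
broccoli only: max(1.5/0.7, 9/5) = 2.143 servings → $1.50.
sweet potato only: max(1.5/0.6, 9/1) = 9 servings → $4.05.
banana only: max(1.5/0.3, 9/1) = 9 servings → $2.70.
hummus + broccoli with both tight: 0.7059 servings and 1.235 servings → $1.32.
hummus + sweet potato with both targets exact would need a negative amount; discard.
hummus + banana: the both-tight solution has a negative serving — not a feasible corner.
broccoli + sweet potato with both tight: 1.696 servings and 0.5217 servings → $1.42.
broccoli + banana with both tight: 1.5 servings and 1.5 servings → $1.50.
sweet potato + banana with both targets exact would need a negative amount; discard.
The minimum over all feasible corners is $1.32.

$1.32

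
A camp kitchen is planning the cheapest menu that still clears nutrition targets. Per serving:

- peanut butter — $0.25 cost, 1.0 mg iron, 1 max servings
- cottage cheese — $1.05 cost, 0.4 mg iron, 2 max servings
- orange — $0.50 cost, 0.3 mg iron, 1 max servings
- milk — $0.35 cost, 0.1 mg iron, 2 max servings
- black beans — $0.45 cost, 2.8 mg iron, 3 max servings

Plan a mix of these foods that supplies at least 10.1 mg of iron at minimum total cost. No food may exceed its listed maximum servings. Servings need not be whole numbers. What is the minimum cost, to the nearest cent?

$3.15

Cost per mg of iron: black beans $0.1607, peanut butter $0.2500, orange $1.6667, cottage cheese $2.6250, milk $3.5000.
Take 3 servings of black beans: +8.4 mg iron for $1.35 (total $1.35, still need 1.7 mg).
Take 1 serving of peanut butter: +1.0 mg iron for $0.25 (total $1.60, still need 0.7 mg).
Take 1 serving of orange: +0.3 mg iron for $0.50 (total $2.10, still need 0.4 mg).
Take 1 serving of cottage cheese: +0.4 mg iron for $1.05 (total $3.15, still need 0.0 mg).
Filling from the cheapest source first is optimal under one linear minimum: $3.15.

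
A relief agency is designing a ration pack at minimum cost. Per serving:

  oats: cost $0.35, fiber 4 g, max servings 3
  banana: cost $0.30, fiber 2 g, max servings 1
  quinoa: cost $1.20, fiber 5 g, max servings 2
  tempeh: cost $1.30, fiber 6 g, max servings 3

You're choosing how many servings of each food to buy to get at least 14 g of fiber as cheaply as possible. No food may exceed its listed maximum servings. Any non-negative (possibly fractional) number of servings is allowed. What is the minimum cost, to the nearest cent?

$1.35

Cost per g of fiber: oats $0.0875, banana $0.1500, tempeh $0.2167, quinoa $0.2400.
Take 3 servings of oats: +12.0 g fiber for $1.05 (total $1.05, still need 2.0 g).
Take 1 serving of banana: +2.0 g fiber for $0.30 (total $1.35, still need 0.0 g).
Filling from the cheapest source first is optimal under one linear minimum: $1.35.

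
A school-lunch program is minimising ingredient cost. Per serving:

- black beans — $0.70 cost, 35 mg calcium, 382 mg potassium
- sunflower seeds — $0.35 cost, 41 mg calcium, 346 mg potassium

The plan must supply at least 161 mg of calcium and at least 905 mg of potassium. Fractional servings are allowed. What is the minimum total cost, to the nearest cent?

$1.37

The cheapest plan sits at a corner of the feasible region — with two constraints it uses at most two foods.
black beans only: max(161/35, 905/382) = 4.6 servings → $3.22.
sunflower seeds only: max(161/41, 905/346) = 3.927 servings → $1.37.
black beans + sunflower seeds: the both-tight solution has a negative serving — not a feasible corner.
So the least-cost plan costs $1.37.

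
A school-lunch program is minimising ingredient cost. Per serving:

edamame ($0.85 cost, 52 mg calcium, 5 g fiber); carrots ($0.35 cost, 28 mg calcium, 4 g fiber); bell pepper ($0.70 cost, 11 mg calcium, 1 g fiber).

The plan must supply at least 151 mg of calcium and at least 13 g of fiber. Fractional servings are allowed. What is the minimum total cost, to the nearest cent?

$1.89

This is a tiny linear program; its minimum lies at a vertex of the feasible set. List the vertices and price them.
edamame only: max(151/52, 13/5) = 2.904 servings → $2.47.
carrots only: max(151/28, 13/4) = 5.393 servings → $1.89.
bell pepper only: max(151/11, 13/1) = 13.73 servings → $9.61.
edamame + carrots with both targets exact would need a negative amount; discard.
edamame + bell pepper with both targets exact would need a negative amount; discard.
carrots + bell pepper: the both-tight solution has a negative serving — not a feasible corner.
The minimum over all feasible corners is $1.89.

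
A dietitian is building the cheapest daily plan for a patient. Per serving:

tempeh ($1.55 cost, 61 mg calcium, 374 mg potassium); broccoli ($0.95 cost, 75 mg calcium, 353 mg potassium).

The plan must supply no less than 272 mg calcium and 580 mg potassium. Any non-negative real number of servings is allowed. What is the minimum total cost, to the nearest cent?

A basic optimal solution has at most two foods positive. Try each food alone and each pair with both targets met exactly.
tempeh only: max(272/61, 580/374) = 4.459 servings → $6.91.
broccoli only: max(272/75, 580/353) = 3.627 servings → $3.45.
tempeh + broccoli: the both-tight solution has a negative serving — not a feasible corner.
So the least-cost plan costs $3.45.

$3.45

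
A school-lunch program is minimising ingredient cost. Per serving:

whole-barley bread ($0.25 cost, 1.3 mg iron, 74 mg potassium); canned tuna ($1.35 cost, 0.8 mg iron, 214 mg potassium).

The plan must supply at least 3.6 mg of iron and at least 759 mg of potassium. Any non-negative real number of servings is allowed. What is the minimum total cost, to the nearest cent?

$2.56

Check every corner: each single food scaled to meet both minima, and each pair solved so both constraints bind.
whole-barley bread only: max(3.6/1.3, 759/74) = 10.26 servings → $2.56.
canned tuna only: max(3.6/0.8, 759/214) = 4.5 servings → $6.08.
whole-barley bread + canned tuna with both tight: 0.7452 servings and 3.289 servings → $4.63.
The minimum over all feasible corners is $2.56.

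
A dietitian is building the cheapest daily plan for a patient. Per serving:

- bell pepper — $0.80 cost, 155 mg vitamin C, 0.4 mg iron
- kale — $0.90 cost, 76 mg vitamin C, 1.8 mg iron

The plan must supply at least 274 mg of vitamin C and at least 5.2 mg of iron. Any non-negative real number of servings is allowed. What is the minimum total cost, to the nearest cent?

This is a tiny linear program; its minimum lies at a vertex of the feasible set. List the vertices and price them.
bell pepper only: max(274/155, 5.2/0.4) = 13 servings → $10.40.
kale only: max(274/76, 5.2/1.8) = 3.605 servings → $3.24.
bell pepper + kale with both tight: 0.3942 servings and 2.801 servings → $2.84.
Cheapest feasible corner: $2.84.

$2.84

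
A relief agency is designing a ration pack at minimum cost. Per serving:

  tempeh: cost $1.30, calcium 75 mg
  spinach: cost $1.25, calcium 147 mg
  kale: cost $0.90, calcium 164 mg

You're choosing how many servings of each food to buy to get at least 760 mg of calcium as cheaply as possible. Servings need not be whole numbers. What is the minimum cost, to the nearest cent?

$4.17

Cost per mg of calcium: kale $0.0055, spinach $0.0085, tempeh $0.0173.
With no serving limits, use only kale: 760 mg / 164 mg = 4.634 servings × $0.90 = $4.17.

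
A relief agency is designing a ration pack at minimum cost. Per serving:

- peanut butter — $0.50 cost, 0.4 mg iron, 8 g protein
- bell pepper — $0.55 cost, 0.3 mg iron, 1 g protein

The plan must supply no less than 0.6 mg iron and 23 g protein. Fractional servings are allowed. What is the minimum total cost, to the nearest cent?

Minimising a linear cost over {iron ≥ 0.6, protein ≥ 23, servings ≥ 0} — the optimum is at a vertex, using one or two foods.
peanut butter only: max(0.6/0.4, 23/8) = 2.875 servings → $1.44.
bell pepper only: max(0.6/0.3, 23/1) = 23 servings → $12.65.
peanut butter + bell pepper: the both-tight solution has a negative serving — not a feasible corner.
The minimum over all feasible corners is $1.44.

$1.44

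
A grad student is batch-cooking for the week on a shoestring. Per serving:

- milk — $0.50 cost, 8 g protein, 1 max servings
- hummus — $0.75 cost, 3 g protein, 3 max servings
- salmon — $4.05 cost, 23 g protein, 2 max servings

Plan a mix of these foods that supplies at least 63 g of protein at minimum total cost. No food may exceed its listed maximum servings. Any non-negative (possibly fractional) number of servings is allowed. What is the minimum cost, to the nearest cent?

$10.85

Cost per g of protein: milk $0.0625, salmon $0.1761, hummus $0.2500.
Take 1 serving of milk: +8.0 g protein for $0.50 (total $0.50, still need 55.0 g).
Take 2 servings of salmon: +46.0 g protein for $8.10 (total $8.60, still need 9.0 g).
Take 3 servings of hummus: +9.0 g protein for $2.25 (total $10.85, still need 0.0 g).
Filling from the cheapest source first is optimal under one linear minimum: $10.85.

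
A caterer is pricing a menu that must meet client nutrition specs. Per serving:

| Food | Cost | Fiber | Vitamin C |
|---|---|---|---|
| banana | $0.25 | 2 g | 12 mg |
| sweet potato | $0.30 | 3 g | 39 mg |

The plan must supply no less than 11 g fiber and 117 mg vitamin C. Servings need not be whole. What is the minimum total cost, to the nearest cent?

banana only: max(11/2, 117/12) = 9.75 servings → $2.44.
sweet potato only: max(11/3, 117/39) = 3.667 servings → $1.10.
banana + sweet potato with both tight: 1.857 servings and 2.429 servings → $1.19.
So the least-cost plan costs $1.10.

$1.10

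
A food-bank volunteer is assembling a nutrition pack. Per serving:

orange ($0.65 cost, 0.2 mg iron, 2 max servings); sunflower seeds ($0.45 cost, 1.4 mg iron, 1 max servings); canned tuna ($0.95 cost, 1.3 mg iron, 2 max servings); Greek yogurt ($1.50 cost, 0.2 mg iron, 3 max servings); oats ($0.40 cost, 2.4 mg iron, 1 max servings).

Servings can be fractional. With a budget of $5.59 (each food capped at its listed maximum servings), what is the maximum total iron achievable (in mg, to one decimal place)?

Iron per dollar: oats 6, sunflower seeds 3.111, canned tuna 1.368, orange 0.3077, Greek yogurt 0.1333.
Take 1 serving of oats: spends $0.40, +2.4 mg iron (running total 2.4 mg).
Take 1 serving of sunflower seeds: spends $0.45, +1.4 mg iron (running total 3.8 mg).
Take 2 servings of canned tuna: spends $1.90, +2.6 mg iron (running total 6.4 mg).
Take 2 servings of orange: spends $1.30, +0.4 mg iron (running total 6.8 mg).
Take 1.027 servings of Greek yogurt: spends $1.54, +0.2 mg iron (running total 7.0 mg).
Greedy by best ratio exhausts the cost allowance optimally: 7.0 mg.

7.0 mg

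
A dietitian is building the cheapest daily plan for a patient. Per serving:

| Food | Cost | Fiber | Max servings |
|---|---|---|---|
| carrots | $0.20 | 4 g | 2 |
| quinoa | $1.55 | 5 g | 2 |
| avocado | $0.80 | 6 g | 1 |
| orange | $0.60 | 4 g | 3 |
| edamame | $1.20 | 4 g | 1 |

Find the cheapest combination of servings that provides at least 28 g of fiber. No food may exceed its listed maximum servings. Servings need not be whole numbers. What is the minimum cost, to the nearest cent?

Cost per g of fiber: carrots $0.0500, avocado $0.1333, orange $0.1500, edamame $0.3000, quinoa $0.3100.
Take 2 servings of carrots: +8.0 g fiber for $0.40 (total $0.40, still need 20.0 g).
Take 1 serving of avocado: +6.0 g fiber for $0.80 (total $1.20, still need 14.0 g).
Take 3 servings of orange: +12.0 g fiber for $1.80 (total $3.00, still need 2.0 g).
Take 0.5 servings of edamame: +2.0 g fiber for $0.60 (total $3.60, still need 0.0 g).
Filling from the cheapest source first is optimal under one linear minimum: $3.60.

$3.60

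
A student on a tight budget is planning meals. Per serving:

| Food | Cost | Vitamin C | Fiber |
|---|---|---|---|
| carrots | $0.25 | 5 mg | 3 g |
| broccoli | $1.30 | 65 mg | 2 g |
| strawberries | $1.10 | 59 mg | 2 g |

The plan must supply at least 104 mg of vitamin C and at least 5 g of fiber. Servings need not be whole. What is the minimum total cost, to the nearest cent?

A basic optimal solution has at most two foods positive. Try each food alone and each pair with both targets met exactly.
carrots only: max(104/5, 5/3) = 20.8 servings → $5.20.
broccoli only: max(104/65, 5/2) = 2.5 servings → $3.25.
strawberries only: max(104/59, 5/2) = 2.5 servings → $2.75.
carrots + broccoli with both tight: 0.6324 servings and 1.551 servings → $2.17.
carrots + strawberries with both tight: 0.521 servings and 1.719 servings → $2.02.
broccoli + strawberries: the both-tight solution has a negative serving — not a feasible corner.
So the least-cost plan costs $2.02.

$2.02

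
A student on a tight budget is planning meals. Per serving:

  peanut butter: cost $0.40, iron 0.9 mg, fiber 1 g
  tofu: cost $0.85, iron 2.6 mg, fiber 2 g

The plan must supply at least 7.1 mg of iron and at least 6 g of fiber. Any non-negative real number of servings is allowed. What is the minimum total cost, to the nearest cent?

$2.51

At the optimum either one food covers both requirements or two foods hit both targets exactly; no other combination can be cheaper.
peanut butter only: max(7.1/0.9, 6/1) = 7.889 servings → $3.16.
tofu only: max(7.1/2.6, 6/2) = 3 servings → $2.55.
peanut butter + tofu with both tight: 1.75 servings and 2.125 servings → $2.51.
The minimum over all feasible corners is $2.51.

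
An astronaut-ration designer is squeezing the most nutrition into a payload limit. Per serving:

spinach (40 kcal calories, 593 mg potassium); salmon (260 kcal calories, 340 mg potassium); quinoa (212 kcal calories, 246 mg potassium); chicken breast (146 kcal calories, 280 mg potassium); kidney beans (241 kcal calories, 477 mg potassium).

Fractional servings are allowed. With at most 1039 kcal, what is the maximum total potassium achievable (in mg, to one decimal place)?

Potassium per kcal: spinach 14.82, kidney beans 1.979, chicken breast 1.918, salmon 1.308, quinoa 1.16.
With no serving limits, spend the whole calories allowance on spinach: 1039 kcal / 40 kcal × 593 mg = 15403.2 mg.

15403.2 mg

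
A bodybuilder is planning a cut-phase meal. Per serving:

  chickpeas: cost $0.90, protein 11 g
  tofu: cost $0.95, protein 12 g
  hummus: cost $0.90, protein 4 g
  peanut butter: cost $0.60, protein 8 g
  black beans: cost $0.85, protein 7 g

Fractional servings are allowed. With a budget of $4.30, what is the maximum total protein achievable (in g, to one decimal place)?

57.3 g

Protein per dollar: peanut butter 13.33, tofu 12.63, chickpeas 12.22, black beans 8.235, hummus 4.444.
With no serving limits, spend the whole cost allowance on peanut butter: $4.30 / $0.60 × 8 g = 57.3 g.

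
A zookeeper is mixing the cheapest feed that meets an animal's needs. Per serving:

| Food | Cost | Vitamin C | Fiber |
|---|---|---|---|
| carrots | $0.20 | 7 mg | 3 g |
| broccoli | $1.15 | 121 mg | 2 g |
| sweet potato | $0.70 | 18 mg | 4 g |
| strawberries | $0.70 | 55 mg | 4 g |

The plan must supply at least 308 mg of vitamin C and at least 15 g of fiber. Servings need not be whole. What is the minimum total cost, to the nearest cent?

$3.39

This is a tiny linear program; its minimum lies at a vertex of the feasible set. List the vertices and price them.
carrots only: max(308/7, 15/3) = 44 servings → $8.80.
broccoli only: max(308/121, 15/2) = 7.5 servings → $8.62.
sweet potato only: max(308/18, 15/4) = 17.11 servings → $11.98.
strawberries only: max(308/55, 15/4) = 5.6 servings → $3.92.
carrots + broccoli with both tight: 3.436 servings and 2.347 servings → $3.39.
carrots + sweet potato: intersection lies outside the first quadrant.
carrots + strawberries: intersection lies outside the first quadrant.
broccoli + sweet potato with both tight: 2.147 servings and 2.676 servings → $4.34.
broccoli + strawberries with both tight: 1.088 servings and 3.206 servings → $3.50.
sweet potato + strawberries: the both-tight solution has a negative serving — not a feasible corner.
Cheapest feasible corner: $3.39.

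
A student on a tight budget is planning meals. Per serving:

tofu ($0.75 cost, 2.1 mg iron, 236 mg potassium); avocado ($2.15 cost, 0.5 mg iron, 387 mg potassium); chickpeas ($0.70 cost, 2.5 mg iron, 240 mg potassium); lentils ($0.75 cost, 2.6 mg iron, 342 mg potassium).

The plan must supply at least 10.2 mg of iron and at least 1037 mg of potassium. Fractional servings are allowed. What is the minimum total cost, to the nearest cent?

$2.87

For a min-cost LP with two ≥-constraints, a basic feasible solution has at most two positive variables.
tofu only: max(10.2/2.1, 1037/236) = 4.857 servings → $3.64.
avocado only: max(10.2/0.5, 1037/387) = 20.4 servings → $43.86.
chickpeas only: max(10.2/2.5, 1037/240) = 4.321 servings → $3.02.
lentils only: max(10.2/2.6, 1037/342) = 3.923 servings → $2.94.
tofu + avocado: the both-tight solution has a negative serving — not a feasible corner.
tofu + chickpeas with both tight: 1.68 servings and 2.669 servings → $3.13.
tofu + lentils: the both-tight solution has a negative serving — not a feasible corner.
avocado + chickpeas with both tight: 0.1705 servings and 4.046 servings → $3.20.
avocado + lentils: the both-tight solution has a negative serving — not a feasible corner.
chickpeas + lentils with both tight: 3.429 servings and 0.6255 servings → $2.87.
So the least-cost plan costs $2.87.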